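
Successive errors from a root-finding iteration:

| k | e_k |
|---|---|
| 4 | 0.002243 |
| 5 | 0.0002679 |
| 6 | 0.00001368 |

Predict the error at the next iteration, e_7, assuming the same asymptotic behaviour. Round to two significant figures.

2.1e-7

First estimate the order: p ≈ ln(e_6/e_5) / ln(e_5/e_4) = ln(0.00001368/0.0002679)/ln(0.0002679/0.002243) = ln(0.0510638)/ln(0.119438) ≈ 1.3999.
Then e_7 ≈ e_6·(e_6/e_5)^p = 0.00001368·(0.0510638)^1.3999 = 0.00001368·0.0155413 ≈ 2.126e-07.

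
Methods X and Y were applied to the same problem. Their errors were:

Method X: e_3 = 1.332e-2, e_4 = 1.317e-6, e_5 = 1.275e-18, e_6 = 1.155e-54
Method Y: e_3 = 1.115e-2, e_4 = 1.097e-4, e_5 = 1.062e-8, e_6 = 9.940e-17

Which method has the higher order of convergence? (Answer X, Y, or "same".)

Method X: p ≈ ln(1.155e-54/1.275e-18)/ln(1.275e-18/1.317e-6) ≈ 3.00.
Method Y: p ≈ ln(9.940e-17/1.062e-8)/ln(1.062e-8/1.097e-4) ≈ 2.00.
Method X has the higher order (≈3.0 vs ≈2.0).

X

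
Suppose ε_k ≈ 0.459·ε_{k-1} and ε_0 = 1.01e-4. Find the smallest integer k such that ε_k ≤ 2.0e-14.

After k steps, ε_k ≈ 1.01e-4·0.459^k.
Need 0.459^k ≤ 2.0e-14/1.01e-4 = 1.9802e-10.
k ≥ ln(1.9802e-10)/ln(0.459) = -22.3427/-0.77871 = 28.692.
Smallest integer k = 29.

29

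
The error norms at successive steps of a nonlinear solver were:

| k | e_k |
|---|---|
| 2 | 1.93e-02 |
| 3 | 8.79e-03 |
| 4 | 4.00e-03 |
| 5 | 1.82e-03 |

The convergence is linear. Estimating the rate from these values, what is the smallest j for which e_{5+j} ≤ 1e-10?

Rate ρ ≈ e_5/e_4 = 1.82e-03/4.00e-03 = 0.4550.
After j more steps, e_{5+j} ≈ 1.82e-03·ρ^j; need ρ^j ≤ 1e-10/1.82e-03 = 5.49451e-08.
j ≥ ln(5.49451e-08)/ln(0.4550) = -16.7169/-0.78746 = 21.229.
So 22 more iterations are needed.

22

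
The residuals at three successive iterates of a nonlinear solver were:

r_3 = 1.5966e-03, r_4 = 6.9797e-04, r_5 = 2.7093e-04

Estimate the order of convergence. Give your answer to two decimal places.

p ≈ ln(r_5/r_4) / ln(r_4/r_3)
  = ln(2.7093e-04/6.9797e-04) / ln(6.9797e-04/1.5966e-03)
  = ln(0.388169) / ln(0.43716)
  = -0.94631 / -0.82746 ≈ 1.14363

1.14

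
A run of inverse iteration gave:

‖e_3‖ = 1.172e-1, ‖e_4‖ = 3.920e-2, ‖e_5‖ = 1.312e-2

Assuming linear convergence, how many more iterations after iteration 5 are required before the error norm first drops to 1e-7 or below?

Rate ρ ≈ ‖e_5‖/‖e_4‖ = 1.312e-2/3.920e-2 = 0.3347.
After j more steps, ‖e_{5+j}‖ ≈ 1.312e-2·ρ^j; need ρ^j ≤ 1e-7/1.312e-2 = 7.62195e-06.
j ≥ ln(7.62195e-06)/ln(0.3347) = -11.7845/-1.09452 = 10.767.
So 11 more iterations are needed.

11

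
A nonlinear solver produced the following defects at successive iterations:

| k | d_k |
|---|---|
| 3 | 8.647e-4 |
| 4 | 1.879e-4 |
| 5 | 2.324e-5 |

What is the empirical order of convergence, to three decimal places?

p ≈ ln(d_5/d_4) / ln(d_4/d_3)
  = ln(2.324e-5/1.879e-4) / ln(1.879e-4/8.647e-4)
  = ln(0.123683) / ln(0.217301)
  = -2.090033 / -1.526472 ≈ 1.369192

1.369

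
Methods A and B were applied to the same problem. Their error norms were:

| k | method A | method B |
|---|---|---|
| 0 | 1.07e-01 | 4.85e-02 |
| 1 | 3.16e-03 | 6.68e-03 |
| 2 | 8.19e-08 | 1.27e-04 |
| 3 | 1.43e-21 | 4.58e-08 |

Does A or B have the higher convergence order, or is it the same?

A

Method A: p ≈ ln(1.43e-21/8.19e-08)/ln(8.19e-08/3.16e-03) ≈ 3.00.
Method B: p ≈ ln(4.58e-08/1.27e-04)/ln(1.27e-04/6.68e-03) ≈ 2.00.
Method A has the higher order (≈3.0 vs ≈2.0).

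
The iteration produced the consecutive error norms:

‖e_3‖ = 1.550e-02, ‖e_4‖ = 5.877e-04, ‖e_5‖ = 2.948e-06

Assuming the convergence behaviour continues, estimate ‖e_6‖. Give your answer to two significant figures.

First estimate the order: p ≈ ln(‖e_5‖/‖e_4‖) / ln(‖e_4‖/‖e_3‖) = ln(2.948e-06/5.877e-04)/ln(5.877e-04/1.550e-02) = ln(0.00501616)/ln(0.0379161) ≈ 1.6181.
Then ‖e_6‖ ≈ ‖e_5‖·(‖e_5‖/‖e_4‖)^p = 2.948e-06·(0.00501616)^1.6181 = 2.948e-06·0.000190095 ≈ 5.604e-10.

5.6e-10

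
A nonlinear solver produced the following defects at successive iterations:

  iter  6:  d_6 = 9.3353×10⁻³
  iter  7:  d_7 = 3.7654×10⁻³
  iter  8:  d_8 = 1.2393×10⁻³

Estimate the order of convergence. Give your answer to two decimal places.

1.22

p ≈ ln(d_8/d_7) / ln(d_7/d_6)
  = ln(1.2393×10⁻³/3.7654×10⁻³) / ln(3.7654×10⁻³/9.3353×10⁻³)
  = ln(0.329128) / ln(0.403351)
  = -1.11131 / -0.90795 ≈ 1.22398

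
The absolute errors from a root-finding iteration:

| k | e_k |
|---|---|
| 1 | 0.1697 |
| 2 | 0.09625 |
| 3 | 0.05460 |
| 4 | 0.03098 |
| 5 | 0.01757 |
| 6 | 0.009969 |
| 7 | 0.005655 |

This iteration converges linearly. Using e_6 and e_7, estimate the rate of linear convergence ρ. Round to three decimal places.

ρ ≈ e_7/e_6 = 0.005655/0.009969 = 0.56726

0.567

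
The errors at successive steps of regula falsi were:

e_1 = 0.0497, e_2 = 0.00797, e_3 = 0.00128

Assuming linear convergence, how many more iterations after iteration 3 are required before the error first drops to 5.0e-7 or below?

Rate ρ ≈ e_3/e_2 = 0.00128/0.00797 = 0.1606.
After j more steps, e_{3+j} ≈ 0.00128·ρ^j; need ρ^j ≤ 5.0e-7/0.00128 = 0.000390625.
j ≥ ln(0.000390625)/ln(0.1606) = -7.8478/-1.82884 = 4.291.
So 5 more iterations are needed.

5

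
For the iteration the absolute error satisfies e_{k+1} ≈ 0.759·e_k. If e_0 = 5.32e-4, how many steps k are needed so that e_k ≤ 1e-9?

After k steps, e_k ≈ 5.32e-4·0.759^k.
Need 0.759^k ≤ 1e-9/5.32e-4 = 1.8797e-06.
k ≥ ln(1.8797e-06)/ln(0.759) = -13.1844/-0.27575 = 47.813.
Smallest integer k = 48.

48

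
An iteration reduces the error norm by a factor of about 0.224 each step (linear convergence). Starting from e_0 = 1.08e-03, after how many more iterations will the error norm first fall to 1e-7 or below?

After k steps, e_k ≈ 1.08e-03·0.224^k.
Need 0.224^k ≤ 1e-7/1.08e-03 = 9.25926e-05.
k ≥ ln(9.25926e-05)/ln(0.224) = -9.2873/-1.49611 = 6.208.
Smallest integer k = 7.

7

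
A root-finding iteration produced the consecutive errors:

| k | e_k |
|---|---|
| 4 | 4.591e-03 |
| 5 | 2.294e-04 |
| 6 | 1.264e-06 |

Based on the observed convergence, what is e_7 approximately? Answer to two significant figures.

First estimate the order: p ≈ ln(e_6/e_5) / ln(e_5/e_4) = ln(1.264e-06/2.294e-04)/ln(2.294e-04/4.591e-03) = ln(0.00551003)/ln(0.0499673) ≈ 1.7358.
Then e_7 ≈ e_6·(e_6/e_5)^p = 1.264e-06·(0.00551003)^1.7358 = 1.264e-06·0.000119976 ≈ 1.516e-10.

1.5e-10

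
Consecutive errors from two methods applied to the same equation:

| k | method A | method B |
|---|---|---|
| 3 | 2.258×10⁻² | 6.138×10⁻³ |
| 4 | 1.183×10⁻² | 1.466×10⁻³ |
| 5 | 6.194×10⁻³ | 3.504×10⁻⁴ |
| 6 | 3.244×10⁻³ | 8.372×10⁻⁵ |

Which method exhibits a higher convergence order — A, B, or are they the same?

same

Method A: p ≈ ln(3.244×10⁻³/6.194×10⁻³)/ln(6.194×10⁻³/1.183×10⁻²) ≈ 1.00.
Method B: p ≈ ln(8.372×10⁻⁵/3.504×10⁻⁴)/ln(3.504×10⁻⁴/1.466×10⁻³) ≈ 1.00.
Both orders ≈ 1.0 — effectively the same.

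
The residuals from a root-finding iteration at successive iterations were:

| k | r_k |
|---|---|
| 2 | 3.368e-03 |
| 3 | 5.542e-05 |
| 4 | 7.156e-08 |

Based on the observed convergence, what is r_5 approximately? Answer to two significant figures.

1.5e-12

First estimate the order: p ≈ ln(r_4/r_3) / ln(r_3/r_2) = ln(7.156e-08/5.542e-05)/ln(5.542e-05/3.368e-03) = ln(0.00129123)/ln(0.0164549) ≈ 1.6197.
Then r_5 ≈ r_4·(r_4/r_3)^p = 7.156e-08·(0.00129123)^1.6197 = 7.156e-08·2.09263e-05 ≈ 1.497e-12.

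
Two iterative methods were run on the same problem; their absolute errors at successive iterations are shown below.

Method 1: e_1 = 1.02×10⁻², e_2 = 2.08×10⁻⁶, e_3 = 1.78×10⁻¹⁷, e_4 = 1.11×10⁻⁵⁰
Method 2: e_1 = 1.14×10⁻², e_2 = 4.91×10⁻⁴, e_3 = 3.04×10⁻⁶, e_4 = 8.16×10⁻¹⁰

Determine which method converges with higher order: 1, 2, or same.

Method 1: p ≈ ln(1.11×10⁻⁵⁰/1.78×10⁻¹⁷)/ln(1.78×10⁻¹⁷/2.08×10⁻⁶) ≈ 3.00.
Method 2: p ≈ ln(8.16×10⁻¹⁰/3.04×10⁻⁶)/ln(3.04×10⁻⁶/4.91×10⁻⁴) ≈ 1.62.
Method 1 has the higher order (≈3.0 vs ≈1.6).

1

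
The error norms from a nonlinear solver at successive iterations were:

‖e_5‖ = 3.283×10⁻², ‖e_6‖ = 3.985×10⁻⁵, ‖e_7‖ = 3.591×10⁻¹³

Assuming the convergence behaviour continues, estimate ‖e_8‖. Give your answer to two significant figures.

First estimate the order: p ≈ ln(‖e_7‖/‖e_6‖) / ln(‖e_6‖/‖e_5‖) = ln(3.591×10⁻¹³/3.985×10⁻⁵)/ln(3.985×10⁻⁵/3.283×10⁻²) = ln(9.01129e-09)/ln(0.00121383) ≈ 2.7591.
Then ‖e_8‖ ≈ ‖e_7‖·(‖e_7‖/‖e_6‖)^p = 3.591×10⁻¹³·(9.01129e-09)^2.7591 = 3.591×10⁻¹³·6.34531e-23 ≈ 2.279e-35.

2.3e-35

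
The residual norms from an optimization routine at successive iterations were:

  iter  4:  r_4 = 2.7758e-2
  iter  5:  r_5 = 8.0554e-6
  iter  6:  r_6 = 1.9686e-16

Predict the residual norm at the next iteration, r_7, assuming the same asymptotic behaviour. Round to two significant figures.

2.9e-48

First estimate the order: p ≈ ln(r_6/r_5) / ln(r_5/r_4) = ln(1.9686e-16/8.0554e-6)/ln(8.0554e-6/2.7758e-2) = ln(2.44383e-11)/ln(0.000290201) ≈ 3.0000.
Then r_7 ≈ r_6·(r_6/r_5)^p = 1.9686e-16·(2.44383e-11)^3.0000 = 1.9686e-16·1.45953e-32 ≈ 2.873e-48.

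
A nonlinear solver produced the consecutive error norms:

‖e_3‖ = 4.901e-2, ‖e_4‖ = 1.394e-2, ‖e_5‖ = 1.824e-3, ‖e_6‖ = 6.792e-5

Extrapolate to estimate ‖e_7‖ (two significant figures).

3.3e-7

First estimate the order: p ≈ ln(‖e_6‖/‖e_5‖) / ln(‖e_5‖/‖e_4‖) = ln(6.792e-5/1.824e-3)/ln(1.824e-3/1.394e-2) = ln(0.0372368)/ln(0.130846) ≈ 1.6179.
Then ‖e_7‖ ≈ ‖e_6‖·(‖e_6‖/‖e_5‖)^p = 6.792e-5·(0.0372368)^1.6179 = 6.792e-5·0.00487502 ≈ 3.311e-07.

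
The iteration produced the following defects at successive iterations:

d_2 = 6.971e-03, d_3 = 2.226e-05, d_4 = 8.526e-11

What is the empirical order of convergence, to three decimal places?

2.170

p ≈ ln(d_4/d_3) / ln(d_3/d_2)
  = ln(8.526e-11/2.226e-05) / ln(2.226e-05/6.971e-03)
  = ln(3.83019e-06) / ln(0.00319323)
  = -12.472596 / -5.746722 ≈ 2.170384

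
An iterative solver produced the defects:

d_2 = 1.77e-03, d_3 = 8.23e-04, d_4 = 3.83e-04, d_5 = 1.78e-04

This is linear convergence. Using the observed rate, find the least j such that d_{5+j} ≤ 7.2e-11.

Rate ρ ≈ d_5/d_4 = 1.78e-04/3.83e-04 = 0.4648.
After j more steps, d_{5+j} ≈ 1.78e-04·ρ^j; need ρ^j ≤ 7.2e-11/1.78e-04 = 4.04494e-07.
j ≥ ln(4.04494e-07)/ln(0.4648) = -14.7206/-0.76615 = 19.214.
So 20 more iterations are needed.

20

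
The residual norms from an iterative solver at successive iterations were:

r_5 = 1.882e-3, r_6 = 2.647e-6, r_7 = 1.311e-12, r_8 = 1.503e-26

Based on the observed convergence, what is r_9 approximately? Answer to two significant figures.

2.3e-57

First estimate the order: p ≈ ln(r_8/r_7) / ln(r_7/r_6) = ln(1.503e-26/1.311e-12)/ln(1.311e-12/2.647e-6) = ln(1.14645e-14)/ln(4.95278e-07) ≈ 2.2110.
Then r_9 ≈ r_8·(r_8/r_7)^p = 1.503e-26·(1.14645e-14)^2.2110 = 1.503e-26·1.50395e-31 ≈ 2.26e-57.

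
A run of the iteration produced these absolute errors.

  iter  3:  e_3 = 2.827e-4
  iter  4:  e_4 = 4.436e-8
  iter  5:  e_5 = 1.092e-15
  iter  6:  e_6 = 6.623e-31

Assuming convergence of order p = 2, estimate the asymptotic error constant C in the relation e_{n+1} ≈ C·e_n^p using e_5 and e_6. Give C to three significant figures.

0.555

C ≈ e_6 / e_5^2
  = 6.623e-31 / (1.092e-15)^2
  = 6.623e-31 / 1.19246e-30 ≈ 0.5554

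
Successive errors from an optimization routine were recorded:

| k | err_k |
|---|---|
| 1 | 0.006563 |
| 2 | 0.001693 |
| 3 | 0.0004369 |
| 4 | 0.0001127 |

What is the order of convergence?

Consecutive ratios: err_4/err_3 = 0.0001127/0.0004369 = 0.257954, err_3/err_2 = 0.0004369/0.001693 = 0.258063.
p ≈ ln(0.257954)/ln(0.258063) = -1.3550/-1.3546 ≈ 1.00.
So the convergence is linear (order 1).

1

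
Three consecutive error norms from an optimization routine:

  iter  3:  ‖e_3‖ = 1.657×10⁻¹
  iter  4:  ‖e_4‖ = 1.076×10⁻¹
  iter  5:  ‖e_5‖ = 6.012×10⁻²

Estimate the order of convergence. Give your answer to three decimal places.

1.348

p ≈ ln(‖e_5‖/‖e_4‖) / ln(‖e_4‖/‖e_3‖)
  = ln(6.012×10⁻²/1.076×10⁻¹) / ln(1.076×10⁻¹/1.657×10⁻¹)
  = ln(0.558736) / ln(0.649366)
  = -0.582078 / -0.431759 ≈ 1.348155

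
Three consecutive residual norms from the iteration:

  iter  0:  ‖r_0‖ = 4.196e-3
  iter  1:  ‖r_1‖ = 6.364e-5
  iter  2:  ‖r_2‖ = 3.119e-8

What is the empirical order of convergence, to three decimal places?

p ≈ ln(‖r_2‖/‖r_1‖) / ln(‖r_1‖/‖r_0‖)
  = ln(3.119e-8/6.364e-5) / ln(6.364e-5/4.196e-3)
  = ln(0.000490101) / ln(0.0151668)
  = -7.620899 / -4.188646 ≈ 1.819418

1.819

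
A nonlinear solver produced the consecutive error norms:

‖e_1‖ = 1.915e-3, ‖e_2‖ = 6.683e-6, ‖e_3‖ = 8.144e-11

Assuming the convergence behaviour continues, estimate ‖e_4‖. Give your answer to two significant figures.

First estimate the order: p ≈ ln(‖e_3‖/‖e_2‖) / ln(‖e_2‖/‖e_1‖) = ln(8.144e-11/6.683e-6)/ln(6.683e-6/1.915e-3) = ln(1.21861e-05)/ln(0.00348982) ≈ 1.9999.
Then ‖e_4‖ ≈ ‖e_3‖·(‖e_3‖/‖e_2‖)^p = 8.144e-11·(1.21861e-05)^1.9999 = 8.144e-11·1.48669e-10 ≈ 1.211e-20.

1.2e-20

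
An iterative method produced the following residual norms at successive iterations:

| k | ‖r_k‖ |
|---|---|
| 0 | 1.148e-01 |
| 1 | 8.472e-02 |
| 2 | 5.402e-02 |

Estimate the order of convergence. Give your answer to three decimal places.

p ≈ ln(‖r_2‖/‖r_1‖) / ln(‖r_1‖/‖r_0‖)
  = ln(5.402e-02/8.472e-02) / ln(8.472e-02/1.148e-01)
  = ln(0.63763) / ln(0.737979)
  = -0.449997 / -0.303840 ≈ 1.481033

1.481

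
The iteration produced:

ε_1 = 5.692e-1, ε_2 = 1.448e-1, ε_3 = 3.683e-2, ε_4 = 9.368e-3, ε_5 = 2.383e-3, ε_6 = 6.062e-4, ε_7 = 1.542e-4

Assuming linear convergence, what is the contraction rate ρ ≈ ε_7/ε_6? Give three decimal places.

ρ ≈ ε_7/ε_6 = 1.542e-4/6.062e-4 = 0.25437

0.254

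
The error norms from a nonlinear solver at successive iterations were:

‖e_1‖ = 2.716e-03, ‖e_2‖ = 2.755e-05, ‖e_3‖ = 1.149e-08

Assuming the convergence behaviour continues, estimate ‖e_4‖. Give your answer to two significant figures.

2.1e-14

First estimate the order: p ≈ ln(‖e_3‖/‖e_2‖) / ln(‖e_2‖/‖e_1‖) = ln(1.149e-08/2.755e-05)/ln(2.755e-05/2.716e-03) = ln(0.00041706)/ln(0.0101436) ≈ 1.6951.
Then ‖e_4‖ ≈ ‖e_3‖·(‖e_3‖/‖e_2‖)^p = 1.149e-08·(0.00041706)^1.6951 = 1.149e-08·1.86594e-06 ≈ 2.144e-14.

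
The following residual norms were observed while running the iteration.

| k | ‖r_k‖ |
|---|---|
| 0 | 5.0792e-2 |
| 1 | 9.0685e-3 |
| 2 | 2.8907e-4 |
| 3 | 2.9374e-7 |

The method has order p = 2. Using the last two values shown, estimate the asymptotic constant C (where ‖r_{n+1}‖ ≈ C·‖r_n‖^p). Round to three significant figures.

3.52

C ≈ ‖r_3‖ / ‖r_2‖^2
  = 2.9374e-7 / (2.8907e-4)^2
  = 2.9374e-7 / 8.35615e-08 ≈ 3.5153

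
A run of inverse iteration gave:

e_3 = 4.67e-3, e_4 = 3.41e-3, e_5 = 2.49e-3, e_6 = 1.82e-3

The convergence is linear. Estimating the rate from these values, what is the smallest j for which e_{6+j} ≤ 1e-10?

54

Rate ρ ≈ e_6/e_5 = 1.82e-3/2.49e-3 = 0.7309.
After j more steps, e_{6+j} ≈ 1.82e-3·ρ^j; need ρ^j ≤ 1e-10/1.82e-3 = 5.49451e-08.
j ≥ ln(5.49451e-08)/ln(0.7309) = -16.7169/-0.31348 = 53.327.
So 54 more iterations are needed.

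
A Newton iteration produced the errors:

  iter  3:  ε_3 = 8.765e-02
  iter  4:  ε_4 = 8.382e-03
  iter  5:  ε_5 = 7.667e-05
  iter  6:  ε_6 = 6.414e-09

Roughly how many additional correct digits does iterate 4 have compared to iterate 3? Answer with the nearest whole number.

1

Digits gained ≈ log₁₀(ε_3/ε_4) = log₁₀(8.765e-02/8.382e-03) = log₁₀(10.4569) ≈ 1.019.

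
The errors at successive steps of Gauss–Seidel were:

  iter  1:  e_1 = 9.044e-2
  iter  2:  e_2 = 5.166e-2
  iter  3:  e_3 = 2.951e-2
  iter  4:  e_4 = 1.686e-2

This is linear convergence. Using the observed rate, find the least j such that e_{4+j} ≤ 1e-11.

38

Rate ρ ≈ e_4/e_3 = 1.686e-2/2.951e-2 = 0.5713.
After j more steps, e_{4+j} ≈ 1.686e-2·ρ^j; need ρ^j ≤ 1e-11/1.686e-2 = 5.9312e-10.
j ≥ ln(5.9312e-10)/ln(0.5713) = -21.2456/-0.55984 = 37.949.
So 38 more iterations are needed.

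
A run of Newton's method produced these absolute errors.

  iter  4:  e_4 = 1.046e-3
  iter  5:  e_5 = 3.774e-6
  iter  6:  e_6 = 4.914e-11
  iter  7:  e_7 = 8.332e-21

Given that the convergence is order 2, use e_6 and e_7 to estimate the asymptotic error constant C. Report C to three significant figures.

3.45

C ≈ e_7 / e_6^2
  = 8.332e-21 / (4.914e-11)^2
  = 8.332e-21 / 2.41474e-21 ≈ 3.4505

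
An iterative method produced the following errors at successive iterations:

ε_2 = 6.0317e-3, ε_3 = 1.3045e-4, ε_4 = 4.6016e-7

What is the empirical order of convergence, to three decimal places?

1.473

p ≈ ln(ε_4/ε_3) / ln(ε_3/ε_2)
  = ln(4.6016e-7/1.3045e-4) / ln(1.3045e-4/6.0317e-3)
  = ln(0.00352748) / ln(0.0216274)
  = -5.647172 / -3.833794 ≈ 1.472998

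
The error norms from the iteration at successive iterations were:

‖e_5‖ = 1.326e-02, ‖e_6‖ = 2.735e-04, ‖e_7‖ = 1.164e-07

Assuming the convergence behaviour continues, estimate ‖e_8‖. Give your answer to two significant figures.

2.1e-14

First estimate the order: p ≈ ln(‖e_7‖/‖e_6‖) / ln(‖e_6‖/‖e_5‖) = ln(1.164e-07/2.735e-04)/ln(2.735e-04/1.326e-02) = ln(0.000425594)/ln(0.0206259) ≈ 1.9999.
Then ‖e_8‖ ≈ ‖e_7‖·(‖e_7‖/‖e_6‖)^p = 1.164e-07·(0.000425594)^1.9999 = 1.164e-07·1.81271e-07 ≈ 2.11e-14.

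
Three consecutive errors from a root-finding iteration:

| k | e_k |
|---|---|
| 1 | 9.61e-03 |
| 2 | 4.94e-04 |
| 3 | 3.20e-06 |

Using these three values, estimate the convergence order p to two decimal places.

p ≈ ln(e_3/e_2) / ln(e_2/e_1)
  = ln(3.20e-06/4.94e-04) / ln(4.94e-04/9.61e-03)
  = ln(0.00647773) / ln(0.0514048)
  = -5.03939 / -2.96802 ≈ 1.69790

1.70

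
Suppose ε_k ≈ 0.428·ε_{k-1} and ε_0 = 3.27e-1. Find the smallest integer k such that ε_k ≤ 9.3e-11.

After k steps, ε_k ≈ 3.27e-1·0.428^k.
Need 0.428^k ≤ 9.3e-11/3.27e-1 = 2.84404e-10.
k ≥ ln(2.84404e-10)/ln(0.428) = -21.9806/-0.84863 = 25.901.
Smallest integer k = 26.

26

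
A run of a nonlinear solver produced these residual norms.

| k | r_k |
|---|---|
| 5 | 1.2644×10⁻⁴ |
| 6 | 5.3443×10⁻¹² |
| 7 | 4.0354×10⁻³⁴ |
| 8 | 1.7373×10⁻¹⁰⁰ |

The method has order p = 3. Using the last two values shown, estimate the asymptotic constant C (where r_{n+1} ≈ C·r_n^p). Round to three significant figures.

2.64

C ≈ r_8 / r_7^3
  = 1.7373×10⁻¹⁰⁰ / (4.0354×10⁻³⁴)^3
  = 1.7373×10⁻¹⁰⁰ / 6.57143e-101 ≈ 2.6437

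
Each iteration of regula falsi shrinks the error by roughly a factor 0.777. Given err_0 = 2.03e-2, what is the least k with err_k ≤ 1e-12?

After k steps, err_k ≈ 2.03e-2·0.777^k.
Need 0.777^k ≤ 1e-12/2.03e-2 = 4.92611e-11.
k ≥ ln(4.92611e-11)/ln(0.777) = -23.7339/-0.25231 = 94.066.
Smallest integer k = 95.

95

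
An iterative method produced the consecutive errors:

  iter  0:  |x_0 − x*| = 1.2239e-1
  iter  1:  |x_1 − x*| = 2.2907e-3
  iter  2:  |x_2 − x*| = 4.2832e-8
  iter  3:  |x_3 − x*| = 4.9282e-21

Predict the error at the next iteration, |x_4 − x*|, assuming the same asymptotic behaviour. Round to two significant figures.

First estimate the order: p ≈ ln(|x_3 − x*|/|x_2 − x*|) / ln(|x_2 − x*|/|x_1 − x*|) = ln(4.9282e-21/4.2832e-8)/ln(4.2832e-8/2.2907e-3) = ln(1.15059e-13)/ln(1.86982e-05) ≈ 2.7366.
Then |x_4 − x*| ≈ |x_3 − x*|·(|x_3 − x*|/|x_2 − x*|)^p = 4.9282e-21·(1.15059e-13)^2.7366 = 4.9282e-21·3.89866e-36 ≈ 1.921e-56.

1.9e-56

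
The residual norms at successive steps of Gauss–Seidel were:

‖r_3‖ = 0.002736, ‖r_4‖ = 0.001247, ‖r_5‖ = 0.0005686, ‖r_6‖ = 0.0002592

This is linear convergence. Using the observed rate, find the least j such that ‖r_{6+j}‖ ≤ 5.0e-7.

8

Rate ρ ≈ ‖r_6‖/‖r_5‖ = 0.0002592/0.0005686 = 0.4559.
After j more steps, ‖r_{6+j}‖ ≈ 0.0002592·ρ^j; need ρ^j ≤ 5.0e-7/0.0002592 = 0.00192901.
j ≥ ln(0.00192901)/ln(0.4559) = -6.2507/-0.78548 = 7.958.
So 8 more iterations are needed.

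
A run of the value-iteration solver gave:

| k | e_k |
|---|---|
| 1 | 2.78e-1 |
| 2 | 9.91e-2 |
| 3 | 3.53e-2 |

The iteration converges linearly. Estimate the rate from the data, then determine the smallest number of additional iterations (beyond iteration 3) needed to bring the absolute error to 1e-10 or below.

20

Rate ρ ≈ e_3/e_2 = 3.53e-2/9.91e-2 = 0.3562.
After j more steps, e_{3+j} ≈ 3.53e-2·ρ^j; need ρ^j ≤ 1e-10/3.53e-2 = 2.83286e-09.
j ≥ ln(2.83286e-09)/ln(0.3562) = -19.6820/-1.03226 = 19.067.
So 20 more iterations are needed.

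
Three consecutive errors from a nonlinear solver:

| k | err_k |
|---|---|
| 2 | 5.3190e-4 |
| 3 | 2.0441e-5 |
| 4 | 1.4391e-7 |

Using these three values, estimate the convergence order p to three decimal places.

p ≈ ln(err_4/err_3) / ln(err_3/err_2)
  = ln(1.4391e-7/2.0441e-5) / ln(2.0441e-5/5.3190e-4)
  = ln(0.00704026) / ln(0.0384302)
  = -4.956110 / -3.258912 ≈ 1.520787

1.521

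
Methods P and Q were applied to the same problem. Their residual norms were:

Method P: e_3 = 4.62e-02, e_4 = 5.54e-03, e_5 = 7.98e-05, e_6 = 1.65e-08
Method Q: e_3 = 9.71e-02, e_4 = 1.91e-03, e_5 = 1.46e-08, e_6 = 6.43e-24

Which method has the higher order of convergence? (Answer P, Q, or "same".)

Q

Method P: p ≈ ln(1.65e-08/7.98e-05)/ln(7.98e-05/5.54e-03) ≈ 2.00.
Method Q: p ≈ ln(6.43e-24/1.46e-08)/ln(1.46e-08/1.91e-03) ≈ 3.00.
Method Q has the higher order (≈3.0 vs ≈2.0).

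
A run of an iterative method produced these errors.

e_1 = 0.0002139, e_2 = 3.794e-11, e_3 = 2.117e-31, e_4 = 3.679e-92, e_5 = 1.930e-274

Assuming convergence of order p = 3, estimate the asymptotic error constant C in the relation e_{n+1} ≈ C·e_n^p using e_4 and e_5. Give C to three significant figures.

C ≈ e_5 / e_4^3
  = 1.930e-274 / (3.679e-92)^3
  = 1.930e-274 / 4.97954e-275 ≈ 3.8759

3.88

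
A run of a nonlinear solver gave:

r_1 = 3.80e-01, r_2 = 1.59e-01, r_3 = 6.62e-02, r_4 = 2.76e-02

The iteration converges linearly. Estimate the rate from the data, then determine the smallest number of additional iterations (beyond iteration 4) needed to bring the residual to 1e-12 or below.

28

Rate ρ ≈ r_4/r_3 = 2.76e-02/6.62e-02 = 0.4169.
After j more steps, r_{4+j} ≈ 2.76e-02·ρ^j; need ρ^j ≤ 1e-12/2.76e-02 = 3.62319e-11.
j ≥ ln(3.62319e-11)/ln(0.4169) = -24.0411/-0.87491 = 27.478.
So 28 more iterations are needed.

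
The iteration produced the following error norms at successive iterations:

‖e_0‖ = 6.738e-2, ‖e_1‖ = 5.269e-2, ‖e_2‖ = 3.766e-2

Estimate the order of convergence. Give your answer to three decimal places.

1.366

p ≈ ln(‖e_2‖/‖e_1‖) / ln(‖e_1‖/‖e_0‖)
  = ln(3.766e-2/5.269e-2) / ln(5.269e-2/6.738e-2)
  = ln(0.714747) / ln(0.781983)
  = -0.335827 / -0.245922 ≈ 1.365583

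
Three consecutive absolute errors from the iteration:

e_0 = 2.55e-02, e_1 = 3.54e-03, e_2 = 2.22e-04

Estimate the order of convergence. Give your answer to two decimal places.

1.40

p ≈ ln(e_2/e_1) / ln(e_1/e_0)
  = ln(2.22e-04/3.54e-03) / ln(3.54e-03/2.55e-02)
  = ln(0.0627119) / ln(0.138824)
  = -2.76920 / -1.97455 ≈ 1.40245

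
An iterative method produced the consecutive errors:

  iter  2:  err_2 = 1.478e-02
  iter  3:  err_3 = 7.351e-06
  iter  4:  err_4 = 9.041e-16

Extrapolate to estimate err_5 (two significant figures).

1.7e-45

First estimate the order: p ≈ ln(err_4/err_3) / ln(err_3/err_2) = ln(9.041e-16/7.351e-06)/ln(7.351e-06/1.478e-02) = ln(1.2299e-10)/ln(0.000497361) ≈ 3.0000.
Then err_5 ≈ err_4·(err_4/err_3)^p = 9.041e-16·(1.2299e-10)^3.0000 = 9.041e-16·1.86041e-30 ≈ 1.682e-45.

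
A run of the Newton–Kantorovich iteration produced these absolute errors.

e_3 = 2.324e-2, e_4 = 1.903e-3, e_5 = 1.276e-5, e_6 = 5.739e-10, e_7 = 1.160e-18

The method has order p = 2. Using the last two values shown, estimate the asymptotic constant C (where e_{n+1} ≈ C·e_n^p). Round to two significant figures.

C ≈ e_7 / e_6^2
  = 1.160e-18 / (5.739e-10)^2
  = 1.160e-18 / 3.29361e-19 ≈ 3.522

3.5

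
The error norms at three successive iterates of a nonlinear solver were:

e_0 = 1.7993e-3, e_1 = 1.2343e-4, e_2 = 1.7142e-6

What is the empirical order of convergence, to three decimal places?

p ≈ ln(e_2/e_1) / ln(e_1/e_0)
  = ln(1.7142e-6/1.2343e-4) / ln(1.2343e-4/1.7993e-3)
  = ln(0.013888) / ln(0.0685989)
  = -4.276730 / -2.679479 ≈ 1.596105

1.596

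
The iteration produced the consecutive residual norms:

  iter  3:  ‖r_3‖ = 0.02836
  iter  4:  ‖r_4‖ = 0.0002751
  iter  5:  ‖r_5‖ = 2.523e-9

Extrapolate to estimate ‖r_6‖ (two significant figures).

First estimate the order: p ≈ ln(‖r_5‖/‖r_4‖) / ln(‖r_4‖/‖r_3‖) = ln(2.523e-9/0.0002751)/ln(0.0002751/0.02836) = ln(9.17121e-06)/ln(0.00970028) ≈ 2.5023.
Then ‖r_6‖ ≈ ‖r_5‖·(‖r_5‖/‖r_4‖)^p = 2.523e-9·(9.17121e-06)^2.5023 = 2.523e-9·2.48016e-13 ≈ 6.257e-22.

6.3e-22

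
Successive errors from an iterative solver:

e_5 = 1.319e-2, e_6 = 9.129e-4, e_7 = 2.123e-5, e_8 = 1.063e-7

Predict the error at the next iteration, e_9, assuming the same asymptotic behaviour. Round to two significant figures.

6.1e-11

First estimate the order: p ≈ ln(e_8/e_7) / ln(e_7/e_6) = ln(1.063e-7/2.123e-5)/ln(2.123e-5/9.129e-4) = ln(0.00500707)/ln(0.0232556) ≈ 1.4083.
Then e_9 ≈ e_8·(e_8/e_7)^p = 1.063e-7·(0.00500707)^1.4083 = 1.063e-7·0.000575869 ≈ 6.121e-11.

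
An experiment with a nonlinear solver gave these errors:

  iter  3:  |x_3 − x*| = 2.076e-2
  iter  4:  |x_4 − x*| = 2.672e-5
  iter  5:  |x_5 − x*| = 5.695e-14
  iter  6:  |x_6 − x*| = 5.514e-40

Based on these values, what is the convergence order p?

3

Consecutive ratios: |x_6 − x*|/|x_5 − x*| = 5.514e-40/5.695e-14 = 9.68218e-27, |x_5 − x*|/|x_4 − x*| = 5.695e-14/2.672e-5 = 2.13136e-09.
p ≈ ln(9.68218e-27)/ln(2.13136e-09) = -59.8995/-19.9665 ≈ 3.00.
So the convergence is cubic (order 3).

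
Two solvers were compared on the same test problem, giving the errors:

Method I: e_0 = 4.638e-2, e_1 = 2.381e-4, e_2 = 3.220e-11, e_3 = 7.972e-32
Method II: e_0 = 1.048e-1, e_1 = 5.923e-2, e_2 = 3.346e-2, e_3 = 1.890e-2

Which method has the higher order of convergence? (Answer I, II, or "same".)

Method I: p ≈ ln(7.972e-32/3.220e-11)/ln(3.220e-11/2.381e-4) ≈ 3.00.
Method II: p ≈ ln(1.890e-2/3.346e-2)/ln(3.346e-2/5.923e-2) ≈ 1.00.
Method I has the higher order (≈3.0 vs ≈1.0).

I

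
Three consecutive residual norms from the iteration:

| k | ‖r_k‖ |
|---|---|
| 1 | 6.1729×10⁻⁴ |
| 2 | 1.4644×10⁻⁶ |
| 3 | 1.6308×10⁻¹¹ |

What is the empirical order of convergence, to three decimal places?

1.887

p ≈ ln(‖r_3‖/‖r_2‖) / ln(‖r_2‖/‖r_1‖)
  = ln(1.6308×10⁻¹¹/1.4644×10⁻⁶) / ln(1.4644×10⁻⁶/6.1729×10⁻⁴)
  = ln(1.11363e-05) / ln(0.0023723)
  = -11.405301 / -6.043895 ≈ 1.887078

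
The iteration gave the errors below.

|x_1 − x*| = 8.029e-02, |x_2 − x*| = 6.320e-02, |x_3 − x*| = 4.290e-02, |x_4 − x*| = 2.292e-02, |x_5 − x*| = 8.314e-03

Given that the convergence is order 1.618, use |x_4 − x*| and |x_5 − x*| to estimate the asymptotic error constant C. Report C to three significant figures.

3.74

C ≈ |x_5 − x*| / |x_4 − x*|^1.618
  = 8.314e-03 / (2.292e-02)^1.618
  = 8.314e-03 / 0.00222243 ≈ 3.741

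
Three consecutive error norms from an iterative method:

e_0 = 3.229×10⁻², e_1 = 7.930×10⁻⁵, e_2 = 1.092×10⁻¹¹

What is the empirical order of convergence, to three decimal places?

2.629

p ≈ ln(e_2/e_1) / ln(e_1/e_0)
  = ln(1.092×10⁻¹¹/7.930×10⁻⁵) / ln(7.930×10⁻⁵/3.229×10⁻²)
  = ln(1.37705e-07) / ln(0.00245587)
  = -15.798152 / -6.009274 ≈ 2.628962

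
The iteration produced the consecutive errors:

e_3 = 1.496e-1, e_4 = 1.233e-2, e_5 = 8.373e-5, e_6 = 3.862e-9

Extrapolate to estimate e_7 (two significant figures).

8.2e-18

First estimate the order: p ≈ ln(e_6/e_5) / ln(e_5/e_4) = ln(3.862e-9/8.373e-5)/ln(8.373e-5/1.233e-2) = ln(4.61244e-05)/ln(0.00679075) ≈ 2.0000.
Then e_7 ≈ e_6·(e_6/e_5)^p = 3.862e-9·(4.61244e-05)^2.0000 = 3.862e-9·2.12746e-09 ≈ 8.216e-18.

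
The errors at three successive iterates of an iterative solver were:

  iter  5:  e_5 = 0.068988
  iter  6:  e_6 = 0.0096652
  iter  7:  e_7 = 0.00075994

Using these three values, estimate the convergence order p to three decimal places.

p ≈ ln(e_7/e_6) / ln(e_6/e_5)
  = ln(0.00075994/0.0096652) / ln(0.0096652/0.068988)
  = ln(0.0786264) / ln(0.1401)
  = -2.543048 / -1.965399 ≈ 1.293909

1.294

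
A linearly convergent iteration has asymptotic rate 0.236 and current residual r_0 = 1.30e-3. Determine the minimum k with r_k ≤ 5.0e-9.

After k steps, r_k ≈ 1.30e-3·0.236^k.
Need 0.236^k ≤ 5.0e-9/1.30e-3 = 3.84615e-06.
k ≥ ln(3.84615e-06)/ln(0.236) = -12.4684/-1.44392 = 8.635.
Smallest integer k = 9.

9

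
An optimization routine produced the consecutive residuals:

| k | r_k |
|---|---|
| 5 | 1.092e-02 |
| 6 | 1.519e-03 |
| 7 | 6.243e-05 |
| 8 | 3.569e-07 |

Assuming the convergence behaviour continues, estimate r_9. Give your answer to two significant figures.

8.4e-11

First estimate the order: p ≈ ln(r_8/r_7) / ln(r_7/r_6) = ln(3.569e-07/6.243e-05)/ln(6.243e-05/1.519e-03) = ln(0.0057168)/ln(0.0410994) ≈ 1.6180.
Then r_9 ≈ r_8·(r_8/r_7)^p = 3.569e-07·(0.0057168)^1.6180 = 3.569e-07·0.000235003 ≈ 8.387e-11.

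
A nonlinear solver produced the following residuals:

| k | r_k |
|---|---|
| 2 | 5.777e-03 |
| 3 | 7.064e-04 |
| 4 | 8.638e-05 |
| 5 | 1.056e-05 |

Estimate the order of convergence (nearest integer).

1

Consecutive ratios: r_5/r_4 = 1.056e-05/8.638e-05 = 0.122251, r_4/r_3 = 8.638e-05/7.064e-04 = 0.122282.
p ≈ ln(0.122251)/ln(0.122282) = -2.1017/-2.1014 ≈ 1.00.
So the convergence is linear (order 1).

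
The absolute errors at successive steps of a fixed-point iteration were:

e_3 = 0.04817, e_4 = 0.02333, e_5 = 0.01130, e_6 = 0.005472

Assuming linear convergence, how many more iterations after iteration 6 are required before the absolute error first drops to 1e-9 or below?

22

Rate ρ ≈ e_6/e_5 = 0.005472/0.01130 = 0.4842.
After j more steps, e_{6+j} ≈ 0.005472·ρ^j; need ρ^j ≤ 1e-9/0.005472 = 1.82749e-07.
j ≥ ln(1.82749e-07)/ln(0.4842) = -15.5152/-0.72526 = 21.393.
So 22 more iterations are needed.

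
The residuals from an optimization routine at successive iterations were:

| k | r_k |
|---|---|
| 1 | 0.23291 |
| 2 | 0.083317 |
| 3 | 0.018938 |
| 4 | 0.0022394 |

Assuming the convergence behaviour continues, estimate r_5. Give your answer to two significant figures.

First estimate the order: p ≈ ln(r_4/r_3) / ln(r_3/r_2) = ln(0.0022394/0.018938)/ln(0.018938/0.083317) = ln(0.118249)/ln(0.227301) ≈ 1.4411.
Then r_5 ≈ r_4·(r_4/r_3)^p = 0.0022394·(0.118249)^1.4411 = 0.0022394·0.0461114 ≈ 0.0001033.

1.0e-4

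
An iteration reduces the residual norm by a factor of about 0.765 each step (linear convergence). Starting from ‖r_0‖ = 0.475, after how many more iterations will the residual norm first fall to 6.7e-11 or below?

After k steps, ‖r_k‖ ≈ 0.475·0.765^k.
Need 0.765^k ≤ 6.7e-11/0.475 = 1.41053e-10.
k ≥ ln(1.41053e-10)/ln(0.765) = -22.6819/-0.26788 = 84.672.
Smallest integer k = 85.

85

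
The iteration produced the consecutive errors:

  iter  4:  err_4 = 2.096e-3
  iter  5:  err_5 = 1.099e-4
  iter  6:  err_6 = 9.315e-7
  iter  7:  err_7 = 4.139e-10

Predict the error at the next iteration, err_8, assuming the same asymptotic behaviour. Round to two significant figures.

1.6e-15

First estimate the order: p ≈ ln(err_7/err_6) / ln(err_6/err_5) = ln(4.139e-10/9.315e-7)/ln(9.315e-7/1.099e-4) = ln(0.000444337)/ln(0.00847589) ≈ 1.6180.
Then err_8 ≈ err_7·(err_7/err_6)^p = 4.139e-10·(0.000444337)^1.6180 = 4.139e-10·3.76703e-06 ≈ 1.559e-15.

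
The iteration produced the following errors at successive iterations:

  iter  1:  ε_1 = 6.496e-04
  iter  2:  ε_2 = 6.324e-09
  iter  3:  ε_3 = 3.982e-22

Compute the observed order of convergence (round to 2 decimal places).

p ≈ ln(ε_3/ε_2) / ln(ε_2/ε_1)
  = ln(3.982e-22/6.324e-09) / ln(6.324e-09/6.496e-04)
  = ln(6.29665e-14) / ln(9.73522e-06)
  = -30.39617 / -11.53976 ≈ 2.63404

2.63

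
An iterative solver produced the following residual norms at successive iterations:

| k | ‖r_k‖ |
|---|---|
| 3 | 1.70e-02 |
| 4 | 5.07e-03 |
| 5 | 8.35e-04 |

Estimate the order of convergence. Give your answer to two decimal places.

p ≈ ln(‖r_5‖/‖r_4‖) / ln(‖r_4‖/‖r_3‖)
  = ln(8.35e-04/5.07e-03) / ln(5.07e-03/1.70e-02)
  = ln(0.164694) / ln(0.298235)
  = -1.80367 / -1.20987 ≈ 1.49080

1.49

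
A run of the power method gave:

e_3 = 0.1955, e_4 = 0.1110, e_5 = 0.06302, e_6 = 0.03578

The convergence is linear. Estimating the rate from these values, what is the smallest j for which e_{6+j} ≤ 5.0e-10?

Rate ρ ≈ e_6/e_5 = 0.03578/0.06302 = 0.5678.
After j more steps, e_{6+j} ≈ 0.03578·ρ^j; need ρ^j ≤ 5.0e-10/0.03578 = 1.39743e-08.
j ≥ ln(1.39743e-08)/ln(0.5678) = -18.0860/-0.56599 = 31.955.
So 32 more iterations are needed.

32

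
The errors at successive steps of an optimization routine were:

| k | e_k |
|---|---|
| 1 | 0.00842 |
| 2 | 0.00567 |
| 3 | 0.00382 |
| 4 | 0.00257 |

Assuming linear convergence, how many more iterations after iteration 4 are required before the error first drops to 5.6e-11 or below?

Rate ρ ≈ e_4/e_3 = 0.00257/0.00382 = 0.6728.
After j more steps, e_{4+j} ≈ 0.00257·ρ^j; need ρ^j ≤ 5.6e-11/0.00257 = 2.17899e-08.
j ≥ ln(2.17899e-08)/ln(0.6728) = -17.6418/-0.39631 = 44.515.
So 45 more iterations are needed.

45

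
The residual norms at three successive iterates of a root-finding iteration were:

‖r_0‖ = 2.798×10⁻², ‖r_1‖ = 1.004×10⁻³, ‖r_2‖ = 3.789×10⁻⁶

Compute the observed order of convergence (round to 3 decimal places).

p ≈ ln(‖r_2‖/‖r_1‖) / ln(‖r_1‖/‖r_0‖)
  = ln(3.789×10⁻⁶/1.004×10⁻³) / ln(1.004×10⁻³/2.798×10⁻²)
  = ln(0.0037739) / ln(0.0358828)
  = -5.579646 / -3.327497 ≈ 1.676830

1.677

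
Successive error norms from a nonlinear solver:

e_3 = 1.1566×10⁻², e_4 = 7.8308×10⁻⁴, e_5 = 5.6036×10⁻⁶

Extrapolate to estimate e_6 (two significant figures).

First estimate the order: p ≈ ln(e_5/e_4) / ln(e_4/e_3) = ln(5.6036×10⁻⁶/7.8308×10⁻⁴)/ln(7.8308×10⁻⁴/1.1566×10⁻²) = ln(0.00715585)/ln(0.0677053) ≈ 1.8346.
Then e_6 ≈ e_5·(e_5/e_4)^p = 5.6036×10⁻⁶·(0.00715585)^1.8346 = 5.6036×10⁻⁶·0.000115921 ≈ 6.496e-10.

6.5e-10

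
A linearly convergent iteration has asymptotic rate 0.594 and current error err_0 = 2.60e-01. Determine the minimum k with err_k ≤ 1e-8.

33

After k steps, err_k ≈ 2.60e-01·0.594^k.
Need 0.594^k ≤ 1e-8/2.60e-01 = 3.84615e-08.
k ≥ ln(3.84615e-08)/ln(0.594) = -17.0736/-0.52088 = 32.778.
Smallest integer k = 33.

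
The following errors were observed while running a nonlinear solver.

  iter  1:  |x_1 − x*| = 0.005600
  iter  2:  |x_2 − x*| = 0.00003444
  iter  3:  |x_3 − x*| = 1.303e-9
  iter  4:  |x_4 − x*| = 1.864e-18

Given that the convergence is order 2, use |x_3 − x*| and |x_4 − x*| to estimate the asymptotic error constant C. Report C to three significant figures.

1.10

C ≈ |x_4 − x*| / |x_3 − x*|^2
  = 1.864e-18 / (1.303e-9)^2
  = 1.864e-18 / 1.69781e-18 ≈ 1.0979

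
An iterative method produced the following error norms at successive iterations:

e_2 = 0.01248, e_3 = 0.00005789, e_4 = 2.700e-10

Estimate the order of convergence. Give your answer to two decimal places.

2.28

p ≈ ln(e_4/e_3) / ln(e_3/e_2)
  = ln(2.700e-10/0.00005789) / ln(0.00005789/0.01248)
  = ln(4.66402e-06) / ln(0.00463862)
  = -12.27563 / -5.37334 ≈ 2.28454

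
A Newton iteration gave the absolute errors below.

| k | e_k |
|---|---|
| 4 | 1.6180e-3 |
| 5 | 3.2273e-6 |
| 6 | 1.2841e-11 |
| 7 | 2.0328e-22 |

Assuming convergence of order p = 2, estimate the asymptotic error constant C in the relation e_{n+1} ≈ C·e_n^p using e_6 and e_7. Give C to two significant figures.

C ≈ e_7 / e_6^2
  = 2.0328e-22 / (1.2841e-11)^2
  = 2.0328e-22 / 1.64891e-22 ≈ 1.2328

1.2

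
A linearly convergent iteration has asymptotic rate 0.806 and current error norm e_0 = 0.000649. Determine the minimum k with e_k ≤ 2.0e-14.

After k steps, e_k ≈ 0.000649·0.806^k.
Need 0.806^k ≤ 2.0e-14/0.000649 = 3.08166e-11.
k ≥ ln(3.08166e-11)/ln(0.806) = -24.2030/-0.21567 = 112.222.
Smallest integer k = 113.

113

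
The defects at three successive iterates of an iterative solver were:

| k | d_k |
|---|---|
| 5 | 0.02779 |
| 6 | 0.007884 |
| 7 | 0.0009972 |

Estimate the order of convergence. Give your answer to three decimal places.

p ≈ ln(d_7/d_6) / ln(d_6/d_5)
  = ln(0.0009972/0.007884) / ln(0.007884/0.02779)
  = ln(0.126484) / ln(0.283699)
  = -2.067639 / -1.259841 ≈ 1.641190

1.641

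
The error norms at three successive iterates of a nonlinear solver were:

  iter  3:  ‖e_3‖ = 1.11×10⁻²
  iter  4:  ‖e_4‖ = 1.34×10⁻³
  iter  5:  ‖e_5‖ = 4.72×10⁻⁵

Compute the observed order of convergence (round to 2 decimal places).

1.58

p ≈ ln(‖e_5‖/‖e_4‖) / ln(‖e_4‖/‖e_3‖)
  = ln(4.72×10⁻⁵/1.34×10⁻³) / ln(1.34×10⁻³/1.11×10⁻²)
  = ln(0.0352239) / ln(0.120721)
  = -3.34603 / -2.11427 ≈ 1.58259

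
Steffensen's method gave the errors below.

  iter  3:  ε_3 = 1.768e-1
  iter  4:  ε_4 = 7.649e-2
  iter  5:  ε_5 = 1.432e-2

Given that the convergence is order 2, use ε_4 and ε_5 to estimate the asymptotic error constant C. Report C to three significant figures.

2.45

C ≈ ε_5 / ε_4^2
  = 1.432e-2 / (7.649e-2)^2
  = 1.432e-2 / 0.00585072 ≈ 2.4476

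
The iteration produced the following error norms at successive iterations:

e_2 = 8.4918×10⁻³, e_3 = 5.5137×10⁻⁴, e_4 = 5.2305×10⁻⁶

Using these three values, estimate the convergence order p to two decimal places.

p ≈ ln(e_4/e_3) / ln(e_3/e_2)
  = ln(5.2305×10⁻⁶/5.5137×10⁻⁴) / ln(5.5137×10⁻⁴/8.4918×10⁻³)
  = ln(0.00948637) / ln(0.0649297)
  = -4.65790 / -2.73445 ≈ 1.70341

1.70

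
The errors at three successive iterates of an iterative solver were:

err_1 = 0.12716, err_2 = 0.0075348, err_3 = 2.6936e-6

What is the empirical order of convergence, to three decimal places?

2.808

p ≈ ln(err_3/err_2) / ln(err_2/err_1)
  = ln(2.6936e-6/0.0075348) / ln(0.0075348/0.12716)
  = ln(0.000357488) / ln(0.0592545)
  = -7.936409 / -2.825914 ≈ 2.808440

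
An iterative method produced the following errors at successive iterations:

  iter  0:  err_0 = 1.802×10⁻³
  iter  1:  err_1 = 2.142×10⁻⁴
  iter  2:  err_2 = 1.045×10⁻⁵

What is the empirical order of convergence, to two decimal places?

1.42

p ≈ ln(err_2/err_1) / ln(err_1/err_0)
  = ln(1.045×10⁻⁵/2.142×10⁻⁴) / ln(2.142×10⁻⁴/1.802×10⁻³)
  = ln(0.0487862) / ln(0.118868)
  = -3.02031 / -2.12974 ≈ 1.41816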